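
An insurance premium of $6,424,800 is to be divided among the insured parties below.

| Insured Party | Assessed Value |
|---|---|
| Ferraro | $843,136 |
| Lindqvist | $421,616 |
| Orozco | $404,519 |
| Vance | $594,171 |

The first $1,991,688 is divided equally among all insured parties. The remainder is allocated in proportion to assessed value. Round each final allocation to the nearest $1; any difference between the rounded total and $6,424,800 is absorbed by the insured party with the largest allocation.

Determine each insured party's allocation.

Equal tier: $1,991,688 ÷ 4 = $497,922 apiece.
Remainder $4,433,112 by assessed value (total 2,263,442): Ferraro 1,651,341.77 → $1,651,342; Lindqvist 825,764.90 → $825,765; Orozco 792,279.21 → $792,279; Vance 1,163,726.13 → $1,163,726.
Totals: Ferraro $497,922 + $1,651,342 = $2,149,264; Lindqvist $497,922 + $825,765 = $1,323,687; Orozco $497,922 + $792,279 = $1,290,201; Vance $497,922 + $1,163,726 = $1,661,648.

Ferraro: $2,149,264; Lindqvist: $1,323,687; Orozco: $1,290,201; Vance: $1,661,648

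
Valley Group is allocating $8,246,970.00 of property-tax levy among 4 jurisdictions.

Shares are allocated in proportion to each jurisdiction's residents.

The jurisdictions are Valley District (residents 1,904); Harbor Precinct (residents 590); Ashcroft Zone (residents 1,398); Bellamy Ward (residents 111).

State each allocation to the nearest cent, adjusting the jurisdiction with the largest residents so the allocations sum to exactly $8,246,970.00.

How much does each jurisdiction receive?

Sum of residents: 1,904 + 590 + 1,398 + 111 = 4,003.
Unrounded shares: Valley District 3,922,615.7582; Harbor Precinct 1,215,516.4377; Ashcroft Zone 2,880,155.8981; Bellamy Ward 228,681.9061.
After rounding (cent): Valley District $3,922,615.76; Harbor Precinct $1,215,516.44; Ashcroft Zone $2,880,155.90; Bellamy Ward $228,681.91. Sum = $8,246,970.01.
Difference $8,246,970.00 − $8,246,970.01 = −$0.01 applied to largest residents (Valley District): Valley District becomes $3,922,615.75.

Valley District: $3,922,615.75; Harbor Precinct: $1,215,516.44; Ashcroft Zone: $2,880,155.90; Bellamy Ward: $228,681.91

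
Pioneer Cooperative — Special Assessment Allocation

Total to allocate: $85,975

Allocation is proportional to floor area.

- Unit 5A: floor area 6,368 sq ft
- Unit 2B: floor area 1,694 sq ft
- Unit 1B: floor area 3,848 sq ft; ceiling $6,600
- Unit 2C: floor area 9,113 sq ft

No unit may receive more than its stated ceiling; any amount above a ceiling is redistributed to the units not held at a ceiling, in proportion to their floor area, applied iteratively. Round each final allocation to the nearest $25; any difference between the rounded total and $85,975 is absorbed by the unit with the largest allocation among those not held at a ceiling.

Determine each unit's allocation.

Floor area total: 21,023.
Pro-rata shares before constraints: Unit 5A 26,042.37; Unit 2B 6,927.73; Unit 1B 15,736.66; Unit 2C 37,268.24.
Cap binds for Unit 1B ($6,600); remaining pool $79,375 reallocated over remaining floor area 17,175.
Redistributed shares: Unit 5A 29,429.99 → $29,425; Unit 2B 7,828.89 → $7,825; Unit 2C 42,116.12 → $42,125.

Unit 5A: $29,425 | Unit 2B: $7,825 | Unit 1B: $6,600 | Unit 2C: $42,125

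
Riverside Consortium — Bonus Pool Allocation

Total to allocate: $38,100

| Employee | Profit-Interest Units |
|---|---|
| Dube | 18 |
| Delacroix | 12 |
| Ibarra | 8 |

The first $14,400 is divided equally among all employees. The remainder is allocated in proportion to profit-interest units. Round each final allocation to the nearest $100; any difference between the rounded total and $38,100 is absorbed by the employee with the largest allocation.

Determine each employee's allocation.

Dube: $16,000 · Delacroix: $12,300 · Ibarra: $9,800

First tranche $14,400 split equally: $4,800 each.
Remainder $23,700 by profit-interest units (total 38): Dube 11,226.32 → $11,200; Delacroix 7,484.21 → $7,500; Ibarra 4,989.47 → $5,000.
Totals: Dube $4,800 + $11,200 = $16,000; Delacroix $4,800 + $7,500 = $12,300; Ibarra $4,800 + $5,000 = $9,800.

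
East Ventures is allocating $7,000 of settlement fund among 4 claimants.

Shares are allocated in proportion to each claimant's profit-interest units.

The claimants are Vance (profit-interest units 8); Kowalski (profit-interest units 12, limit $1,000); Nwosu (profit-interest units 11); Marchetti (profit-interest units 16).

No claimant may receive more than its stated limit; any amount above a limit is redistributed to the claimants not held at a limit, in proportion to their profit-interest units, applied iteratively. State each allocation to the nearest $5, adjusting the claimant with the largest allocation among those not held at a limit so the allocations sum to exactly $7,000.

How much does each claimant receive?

Vance: $1,370; Kowalski: $1,000; Nwosu: $1,885; Marchetti: $2,745

Combined profit-interest units = 47.
Unconstrained shares: Vance 1,191.49; Kowalski 1,787.23; Nwosu 1,638.30; Marchetti 2,382.98.
Capped: Kowalski ($1,000); balance $6,000 reallocated over remaining profit-interest units 35.
Remaining shares: Vance 1,371.43 → $1,370; Nwosu 1,885.71 → $1,885; Marchetti 2,742.86 → $2,745.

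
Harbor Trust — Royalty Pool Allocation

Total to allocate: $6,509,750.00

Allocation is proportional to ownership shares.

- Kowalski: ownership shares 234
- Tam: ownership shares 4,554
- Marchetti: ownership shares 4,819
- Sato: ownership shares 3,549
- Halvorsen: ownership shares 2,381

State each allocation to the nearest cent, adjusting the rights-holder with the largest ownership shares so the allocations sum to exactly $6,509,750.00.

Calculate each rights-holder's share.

Kowalski: $98,042.19 | Tam: $1,908,051.84 | Marchetti: $2,019,082.53 | Sato: $1,486,973.21 | Halvorsen: $997,600.23

Combined ownership shares = 234 + 4,554 + 4,819 + 3,549 + 2,381 = 15,537.
Raw shares: Kowalski 98,042.1896; Tam 1,908,051.8440; Marchetti 2,019,082.5288; Sato 1,486,973.2091; Halvorsen 997,600.2285.
After rounding (cent): Kowalski $98,042.19; Tam $1,908,051.84; Marchetti $2,019,082.53; Sato $1,486,973.21; Halvorsen $997,600.23. Sum = $6,509,750.00.
Sum already equals the total — no adjustment.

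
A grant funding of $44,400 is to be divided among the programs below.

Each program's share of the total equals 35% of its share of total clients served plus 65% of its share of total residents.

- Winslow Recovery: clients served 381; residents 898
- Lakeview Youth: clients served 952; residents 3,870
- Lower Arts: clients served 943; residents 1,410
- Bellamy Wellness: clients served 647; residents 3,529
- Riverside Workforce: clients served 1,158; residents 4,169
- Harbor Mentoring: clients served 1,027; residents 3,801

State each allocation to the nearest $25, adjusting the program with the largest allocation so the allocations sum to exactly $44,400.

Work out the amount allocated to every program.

Totals — clients served 5,108, residents 17,677.
Combined weights (35% clients served + 65% residents): Winslow Recovery 0.0591; Lakeview Youth 0.2075; Lower Arts 0.1165; Bellamy Wellness 0.1741; Riverside Workforce 0.2326; Harbor Mentoring 0.2101.
Proportional shares: Winslow Recovery 2,625.21; Lakeview Youth 9,214.53; Lower Arts 5,170.88; Bellamy Wellness 7,729.91; Riverside Workforce 10,329.40; Harbor Mentoring 9,330.05.
After rounding ($25): Winslow Recovery $2,625; Lakeview Youth $9,225; Lower Arts $5,175; Bellamy Wellness $7,725; Riverside Workforce $10,325; Harbor Mentoring $9,325. Sum = $44,400.
Rounded total matches; no reconciliation needed.

Winslow Recovery: $2,625 · Lakeview Youth: $9,225 · Lower Arts: $5,175 · Bellamy Wellness: $7,725 · Riverside Workforce: $10,325 · Harbor Mentoring: $9,325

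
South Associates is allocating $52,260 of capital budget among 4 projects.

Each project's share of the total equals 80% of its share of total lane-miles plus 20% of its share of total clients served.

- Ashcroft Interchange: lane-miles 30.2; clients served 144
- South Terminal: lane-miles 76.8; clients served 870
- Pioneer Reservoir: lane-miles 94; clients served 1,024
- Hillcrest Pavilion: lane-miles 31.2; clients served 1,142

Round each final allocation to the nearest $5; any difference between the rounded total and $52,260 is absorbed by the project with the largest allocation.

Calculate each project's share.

Lane-miles total 232.2; clients served total 3,180.
Composite weights (80% lane-miles + 20% clients served): Ashcroft Interchange 0.1131; South Terminal 0.3193; Pioneer Reservoir 0.3883; Hillcrest Pavilion 0.1793.
Unrounded shares: Ashcroft Interchange 5,910.86; South Terminal 16,687.48; Pioneer Reservoir 20,290.53; Hillcrest Pavilion 9,371.13.
At nearest $5: Ashcroft Interchange $5,910; South Terminal $16,685; Pioneer Reservoir $20,290; Hillcrest Pavilion $9,370. Sum = $52,255.
Difference $52,260 − $52,255 = +$5 applied to largest allocation (Pioneer Reservoir): Pioneer Reservoir becomes $20,295.

Ashcroft Interchange: $5,910 · South Terminal: $16,685 · Pioneer Reservoir: $20,295 · Hillcrest Pavilion: $9,370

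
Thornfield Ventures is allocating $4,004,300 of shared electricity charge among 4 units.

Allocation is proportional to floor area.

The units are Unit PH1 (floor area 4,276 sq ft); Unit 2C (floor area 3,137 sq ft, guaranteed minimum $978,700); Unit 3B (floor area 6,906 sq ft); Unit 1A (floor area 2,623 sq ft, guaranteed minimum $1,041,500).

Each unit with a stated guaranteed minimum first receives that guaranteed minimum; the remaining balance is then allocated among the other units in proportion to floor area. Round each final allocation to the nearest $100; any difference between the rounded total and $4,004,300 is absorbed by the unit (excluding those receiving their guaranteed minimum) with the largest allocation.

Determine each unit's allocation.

Fund the minimums — Unit 2C $978,700; Unit 1A $1,041,500. Residual $1,984,100.
Residual split over remaining floor area 11,182: Unit PH1 758,720.41 → $758,700; Unit 3B 1,225,379.59 → $1,225,400.

Unit PH1: $758,700 · Unit 2C: $978,700 · Unit 3B: $1,225,400 · Unit 1A: $1,041,500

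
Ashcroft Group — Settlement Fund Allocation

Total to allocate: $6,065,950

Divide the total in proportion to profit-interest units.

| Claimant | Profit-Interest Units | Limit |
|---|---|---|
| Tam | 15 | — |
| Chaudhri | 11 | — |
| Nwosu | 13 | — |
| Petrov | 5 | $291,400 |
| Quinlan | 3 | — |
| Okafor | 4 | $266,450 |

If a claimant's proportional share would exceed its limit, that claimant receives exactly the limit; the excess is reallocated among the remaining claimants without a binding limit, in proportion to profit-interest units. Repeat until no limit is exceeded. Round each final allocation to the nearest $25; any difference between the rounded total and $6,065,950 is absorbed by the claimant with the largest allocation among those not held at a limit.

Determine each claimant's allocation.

Profit-interest units total: 51.
Pro-rata shares before constraints: Tam 1,784,102.94; Chaudhri 1,308,342.16; Nwosu 1,546,222.55; Petrov 594,700.98; Quinlan 356,820.59; Okafor 475,760.78.
Held at cap: Petrov ($291,400), Okafor ($266,450); remaining pool $5,508,100 reallocated over remaining profit-interest units 42.
Redistributed shares: Tam 1,967,178.57 → $1,967,175; Chaudhri 1,442,597.62 → $1,442,600; Nwosu 1,704,888.10 → $1,704,900; Quinlan 393,435.71 → $393,425.

Tam: $1,967,175 · Chaudhri: $1,442,600 · Nwosu: $1,704,900 · Petrov: $291,400 · Quinlan: $393,425 · Okafor: $266,450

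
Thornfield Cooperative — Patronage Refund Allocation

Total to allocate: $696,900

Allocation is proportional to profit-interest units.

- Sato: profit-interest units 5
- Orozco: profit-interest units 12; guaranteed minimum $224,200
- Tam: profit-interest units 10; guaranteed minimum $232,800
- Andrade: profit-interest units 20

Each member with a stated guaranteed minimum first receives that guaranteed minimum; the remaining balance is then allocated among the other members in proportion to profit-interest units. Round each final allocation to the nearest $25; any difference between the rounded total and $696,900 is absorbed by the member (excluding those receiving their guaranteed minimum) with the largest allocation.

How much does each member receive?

Sato: $47,975 · Orozco: $224,200 · Tam: $232,800 · Andrade: $191,925

Minimums first: Orozco $224,200; Tam $232,800. Residual $239,900.
Residual split over remaining profit-interest units 25: Sato 47,980.00 → $47,975; Andrade 191,920.00 → $191,925.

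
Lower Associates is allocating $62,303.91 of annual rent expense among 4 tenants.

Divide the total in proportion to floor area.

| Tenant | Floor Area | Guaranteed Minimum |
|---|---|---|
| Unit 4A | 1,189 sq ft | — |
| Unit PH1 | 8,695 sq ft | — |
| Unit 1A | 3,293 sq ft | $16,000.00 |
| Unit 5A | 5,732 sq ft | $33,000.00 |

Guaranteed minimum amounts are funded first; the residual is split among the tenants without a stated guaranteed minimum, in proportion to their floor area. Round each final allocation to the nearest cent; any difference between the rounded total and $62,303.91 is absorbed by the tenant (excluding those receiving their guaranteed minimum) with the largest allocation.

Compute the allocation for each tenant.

Unit 4A: $1,600.40 · Unit PH1: $11,703.51 · Unit 1A: $16,000.00 · Unit 5A: $33,000.00

Minimums first: Unit 1A $16,000.00; Unit 5A $33,000.00. Balance $13,303.91.
Balance split over remaining floor area 9,884: Unit 4A 1,600.3995 → $1,600.40; Unit PH1 11,703.5105 → $11,703.51.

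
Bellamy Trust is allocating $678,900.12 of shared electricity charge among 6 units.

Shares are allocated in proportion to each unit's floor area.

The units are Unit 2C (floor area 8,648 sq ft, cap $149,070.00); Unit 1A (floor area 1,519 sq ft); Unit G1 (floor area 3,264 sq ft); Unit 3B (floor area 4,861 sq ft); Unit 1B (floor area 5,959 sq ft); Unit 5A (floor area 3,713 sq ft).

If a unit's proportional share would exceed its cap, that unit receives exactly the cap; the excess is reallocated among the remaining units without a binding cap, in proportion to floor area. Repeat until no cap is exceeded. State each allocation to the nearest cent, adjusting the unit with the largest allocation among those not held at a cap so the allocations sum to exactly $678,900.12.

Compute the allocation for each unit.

Unit 2C: $149,070.00 | Unit 1A: $41,665.56 | Unit G1: $89,530.21 | Unit 3B: $133,335.28 | Unit 1B: $163,452.97 | Unit 5A: $101,846.10

Floor area total: 27,964.
Unconstrained shares: Unit 2C 209,953.0910; Unit 1A 36,877.7458; Unit G1 79,242.2397; Unit 3B 118,013.6419; Unit 1B 144,670.4983; Unit 5A 90,142.9032.
Capped: Unit 2C ($149,070.00); balance $529,830.12 reallocated over remaining floor area 19,316.
Shares after redistribution: Unit 1A 41,665.5598 → $41,665.56; Unit G1 89,530.2087 → $89,530.21; Unit 3B 133,335.2771 → $133,335.28; Unit 1B 163,452.9760 → $163,452.98; Unit 5A 101,846.0983 → $101,846.10.
Rounding difference −$0.01 applied to Unit 1B → $163,452.97.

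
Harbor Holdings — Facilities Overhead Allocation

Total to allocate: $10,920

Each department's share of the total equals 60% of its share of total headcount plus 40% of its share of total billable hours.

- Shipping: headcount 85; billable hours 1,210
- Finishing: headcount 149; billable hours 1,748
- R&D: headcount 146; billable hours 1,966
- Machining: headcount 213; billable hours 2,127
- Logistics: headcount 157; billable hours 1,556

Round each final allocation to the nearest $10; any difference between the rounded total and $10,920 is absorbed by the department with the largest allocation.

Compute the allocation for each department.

Headcount total 750; billable hours total 8,607.
Combined weights (60% headcount + 40% billable hours): Shipping 0.1242; Finishing 0.2004; R&D 0.2082; Machining 0.2692; Logistics 0.1979.
Proportional shares: Shipping 1,356.63; Finishing 2,188.76; R&D 2,273.19; Machining 2,940.21; Logistics 2,161.21.
After rounding ($10): Shipping $1,360; Finishing $2,190; R&D $2,270; Machining $2,940; Logistics $2,160. Sum = $10,920.
No rounding difference to absorb.

Shipping: $1,360 · Finishing: $2,190 · R&D: $2,270 · Machining: $2,940 · Logistics: $2,160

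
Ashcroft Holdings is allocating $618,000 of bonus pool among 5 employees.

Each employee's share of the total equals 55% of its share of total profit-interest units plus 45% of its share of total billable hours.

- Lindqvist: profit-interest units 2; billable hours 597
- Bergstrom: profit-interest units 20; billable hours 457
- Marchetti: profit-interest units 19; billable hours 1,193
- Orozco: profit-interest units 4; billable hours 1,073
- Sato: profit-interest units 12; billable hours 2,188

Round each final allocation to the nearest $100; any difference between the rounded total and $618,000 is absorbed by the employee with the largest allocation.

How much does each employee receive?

Lindqvist: $42,100 · Bergstrom: $142,300 · Marchetti: $173,500 · Orozco: $78,000 · Sato: $182,100

Totals — profit-interest units 57, billable hours 5,508.
Combined weights (55% profit-interest units + 45% billable hours): Lindqvist 0.0681; Bergstrom 0.2303; Marchetti 0.2808; Orozco 0.1263; Sato 0.2945.
Unrounded shares: Lindqvist 42,068.96; Bergstrom 142,337.18; Marchetti 173,534.80; Orozco 78,028.61; Sato 182,030.44.
Rounded to nearest $100: Lindqvist $42,100; Bergstrom $142,300; Marchetti $173,500; Orozco $78,000; Sato $182,000. Sum = $617,900.
Difference $618,000 − $617,900 = +$100 applied to largest allocation (Sato): Sato becomes $182,100.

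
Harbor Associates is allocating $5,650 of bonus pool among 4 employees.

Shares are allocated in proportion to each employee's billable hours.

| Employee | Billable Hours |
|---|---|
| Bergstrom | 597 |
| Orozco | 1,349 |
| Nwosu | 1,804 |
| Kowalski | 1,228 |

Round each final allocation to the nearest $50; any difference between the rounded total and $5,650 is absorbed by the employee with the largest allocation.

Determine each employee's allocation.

Bergstrom: $700; Orozco: $1,550; Nwosu: $2,000; Kowalski: $1,400

Sum of billable hours: 4,978.
Raw shares: Bergstrom 597/4,978 × $5,650 = 677.59; Orozco 1,349/4,978 × $5,650 = 1,531.11; Nwosu 1,804/4,978 × $5,650 = 2,047.53; Kowalski 1,228/4,978 × $5,650 = 1,393.77.
Rounded to nearest $50: Bergstrom $700; Orozco $1,550; Nwosu $2,050; Kowalski $1,400. Sum = $5,700.
Difference $5,650 − $5,700 = −$50 applied to largest allocation (Nwosu): Nwosu becomes $2,000.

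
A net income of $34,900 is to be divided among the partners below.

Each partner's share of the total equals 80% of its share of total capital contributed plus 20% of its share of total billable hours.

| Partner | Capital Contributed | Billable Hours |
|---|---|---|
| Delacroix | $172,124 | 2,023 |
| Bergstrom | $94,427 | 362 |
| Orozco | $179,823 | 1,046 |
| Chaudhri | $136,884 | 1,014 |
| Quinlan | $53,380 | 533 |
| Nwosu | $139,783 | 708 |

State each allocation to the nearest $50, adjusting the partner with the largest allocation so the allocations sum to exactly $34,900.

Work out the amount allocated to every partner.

Capital contributed total 776,421; billable hours total 5,686.
Combined weights (80% capital contributed + 20% billable hours): Delacroix 0.2485; Bergstrom 0.1100; Orozco 0.2221; Chaudhri 0.1767; Quinlan 0.0737; Nwosu 0.1689.
Pro-rata amounts: Delacroix 8,672.94; Bergstrom 3,839.97; Orozco 7,750.46; Chaudhri 6,167.09; Quinlan 2,573.84; Nwosu 5,895.70.
After rounding ($50): Delacroix $8,650; Bergstrom $3,850; Orozco $7,750; Chaudhri $6,150; Quinlan $2,550; Nwosu $5,900. Sum = $34,850.
Difference $34,900 − $34,850 = +$50 applied to largest allocation (Delacroix): Delacroix becomes $8,700.

Delacroix: $8,700 · Bergstrom: $3,850 · Orozco: $7,750 · Chaudhri: $6,150 · Quinlan: $2,550 · Nwosu: $5,900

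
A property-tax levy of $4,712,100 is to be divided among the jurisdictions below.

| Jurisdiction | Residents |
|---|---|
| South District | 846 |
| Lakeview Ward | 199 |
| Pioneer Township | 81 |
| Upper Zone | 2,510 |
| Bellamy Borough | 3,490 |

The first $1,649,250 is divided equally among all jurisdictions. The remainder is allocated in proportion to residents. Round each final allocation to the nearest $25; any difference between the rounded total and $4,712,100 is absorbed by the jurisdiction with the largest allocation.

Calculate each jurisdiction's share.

First tranche $1,649,250 split equally: $329,850 each.
Remainder $3,062,850 by residents (total 7,126): South District 363,622.10 → $363,625; Lakeview Ward 85,532.86 → $85,525; Pioneer Township 34,814.88 → $34,825; Upper Zone 1,078,831.53 → $1,078,825; Bellamy Borough 1,500,048.62 → $1,500,050.
Totals: South District $329,850 + $363,625 = $693,475; Lakeview Ward $329,850 + $85,525 = $415,375; Pioneer Township $329,850 + $34,825 = $364,675; Upper Zone $329,850 + $1,078,825 = $1,408,675; Bellamy Borough $329,850 + $1,500,050 = $1,829,900.

South District: $693,475 · Lakeview Ward: $415,375 · Pioneer Township: $364,675 · Upper Zone: $1,408,675 · Bellamy Borough: $1,829,900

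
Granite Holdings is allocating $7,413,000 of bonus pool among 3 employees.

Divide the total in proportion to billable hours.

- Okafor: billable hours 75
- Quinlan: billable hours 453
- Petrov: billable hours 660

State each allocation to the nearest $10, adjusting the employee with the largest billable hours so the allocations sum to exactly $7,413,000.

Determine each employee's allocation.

Okafor: $467,990; Quinlan: $2,826,670; Petrov: $4,118,340

Total billable hours = 75 + 453 + 660 = 1,188.
Unrounded shares: Okafor 467,992.42; Quinlan 2,826,674.24; Petrov 4,118,333.33.
At nearest $10: Okafor $467,990; Quinlan $2,826,670; Petrov $4,118,330. Sum = $7,412,990.
Difference $7,413,000 − $7,412,990 = +$10 applied to largest billable hours (Petrov): Petrov becomes $4,118,340.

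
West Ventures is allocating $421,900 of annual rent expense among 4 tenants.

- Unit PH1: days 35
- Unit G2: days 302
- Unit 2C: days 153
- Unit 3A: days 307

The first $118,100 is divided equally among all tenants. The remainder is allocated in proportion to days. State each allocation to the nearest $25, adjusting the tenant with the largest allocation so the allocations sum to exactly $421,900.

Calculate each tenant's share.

First tranche $118,100 split equally: $29,525 each.
Remainder $303,800 by days (total 797): Unit PH1 13,341.28 → $13,350; Unit G2 115,116.19 → $115,125; Unit 2C 58,320.45 → $58,325; Unit 3A 117,022.08 → $117,025.
Rounding difference −$25 on remainder applied to Unit 3A.
Totals: Unit PH1 $29,525 + $13,350 = $42,875; Unit G2 $29,525 + $115,125 = $144,650; Unit 2C $29,525 + $58,325 = $87,850; Unit 3A $29,525 + $117,000 = $146,525.

Unit PH1: $42,875 · Unit G2: $144,650 · Unit 2C: $87,850 · Unit 3A: $146,525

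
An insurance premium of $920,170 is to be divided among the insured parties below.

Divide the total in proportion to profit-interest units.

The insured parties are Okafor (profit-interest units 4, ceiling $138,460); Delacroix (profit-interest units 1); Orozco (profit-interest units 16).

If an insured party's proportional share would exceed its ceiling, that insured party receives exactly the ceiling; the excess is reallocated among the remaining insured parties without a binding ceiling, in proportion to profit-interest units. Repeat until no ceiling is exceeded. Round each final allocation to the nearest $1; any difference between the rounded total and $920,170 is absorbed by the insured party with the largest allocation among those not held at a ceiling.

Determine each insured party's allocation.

Okafor: $138,460 | Delacroix: $45,983 | Orozco: $735,727

Total profit-interest units = 21.
Unconstrained shares: Okafor 175,270.48; Delacroix 43,817.62; Orozco 701,081.90.
Cap binds for Okafor ($138,460); remaining pool $781,710 reallocated over remaining profit-interest units 17.
Remaining shares: Delacroix 45,982.94 → $45,983; Orozco 735,727.06 → $735,727.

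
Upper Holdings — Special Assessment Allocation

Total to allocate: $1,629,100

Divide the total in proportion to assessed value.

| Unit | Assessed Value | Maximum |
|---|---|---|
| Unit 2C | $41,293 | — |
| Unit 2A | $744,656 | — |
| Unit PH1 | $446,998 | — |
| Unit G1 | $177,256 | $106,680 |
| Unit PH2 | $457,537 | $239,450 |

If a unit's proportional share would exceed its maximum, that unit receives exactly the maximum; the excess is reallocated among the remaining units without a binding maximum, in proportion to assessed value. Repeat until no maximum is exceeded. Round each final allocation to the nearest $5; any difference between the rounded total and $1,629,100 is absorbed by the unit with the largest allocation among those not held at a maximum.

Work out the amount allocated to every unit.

Unit 2C: $42,970 | Unit 2A: $774,865 | Unit PH1: $465,135 | Unit G1: $106,680 | Unit PH2: $239,450

Total assessed value = 1,867,740.
Pro-rata shares before constraints: Unit 2C 36,017.02; Unit 2A 649,511.76; Unit PH1 389,885.34; Unit G1 154,608.11; Unit PH2 399,077.78.
Cap binds for Unit G1 ($106,680), Unit PH2 ($239,450); balance $1,282,970 reallocated over remaining assessed value 1,232,947.
Shares after redistribution: Unit 2C 42,968.34 → $42,970; Unit 2A 774,868.11 → $774,870; Unit PH1 465,133.56 → $465,135.
Rounding difference −$5 applied to Unit 2A → $774,865.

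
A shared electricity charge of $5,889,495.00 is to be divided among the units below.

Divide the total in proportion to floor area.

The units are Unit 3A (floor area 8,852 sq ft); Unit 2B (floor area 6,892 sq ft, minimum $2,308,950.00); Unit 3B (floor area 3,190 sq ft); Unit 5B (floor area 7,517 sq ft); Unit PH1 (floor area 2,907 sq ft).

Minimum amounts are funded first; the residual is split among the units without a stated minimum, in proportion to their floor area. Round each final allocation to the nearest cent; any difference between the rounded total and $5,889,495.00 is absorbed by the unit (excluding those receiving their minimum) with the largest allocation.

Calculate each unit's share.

Minimums first: Unit 2B $2,308,950.00. Remaining pool $3,580,545.00.
Remaining pool split over remaining floor area 22,466: Unit 3A 1,410,797.8430 → $1,410,797.84; Unit 3B 508,409.9773 → $508,409.98; Unit 5B 1,198,030.6581 → $1,198,030.66; Unit PH1 463,306.5216 → $463,306.52.

Unit 3A: $1,410,797.84; Unit 2B: $2,308,950.00; Unit 3B: $508,409.98; Unit 5B: $1,198,030.66; Unit PH1: $463,306.52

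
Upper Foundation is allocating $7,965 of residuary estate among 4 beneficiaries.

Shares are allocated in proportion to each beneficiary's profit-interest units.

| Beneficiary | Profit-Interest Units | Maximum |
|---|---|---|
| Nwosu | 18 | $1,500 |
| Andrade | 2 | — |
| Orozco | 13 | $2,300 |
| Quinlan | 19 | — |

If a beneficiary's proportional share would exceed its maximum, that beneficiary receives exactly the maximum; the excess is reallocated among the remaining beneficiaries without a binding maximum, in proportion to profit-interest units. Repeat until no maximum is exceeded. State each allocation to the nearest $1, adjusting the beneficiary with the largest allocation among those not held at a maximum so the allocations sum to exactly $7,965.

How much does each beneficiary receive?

Nwosu: $1,500 | Andrade: $397 | Orozco: $2,300 | Quinlan: $3,768

Combined profit-interest units = 52.
Pro-rata shares before constraints: Nwosu 2,757.12; Andrade 306.35; Orozco 1,991.25; Quinlan 2,910.29.
Capped: Nwosu ($1,500); balance $6,465 reallocated over remaining profit-interest units 34.
Capped: Orozco ($2,300); balance $4,165 reallocated over remaining profit-interest units 21.
Shares after redistribution: Andrade 396.67 → $397; Quinlan 3,768.33 → $3,768.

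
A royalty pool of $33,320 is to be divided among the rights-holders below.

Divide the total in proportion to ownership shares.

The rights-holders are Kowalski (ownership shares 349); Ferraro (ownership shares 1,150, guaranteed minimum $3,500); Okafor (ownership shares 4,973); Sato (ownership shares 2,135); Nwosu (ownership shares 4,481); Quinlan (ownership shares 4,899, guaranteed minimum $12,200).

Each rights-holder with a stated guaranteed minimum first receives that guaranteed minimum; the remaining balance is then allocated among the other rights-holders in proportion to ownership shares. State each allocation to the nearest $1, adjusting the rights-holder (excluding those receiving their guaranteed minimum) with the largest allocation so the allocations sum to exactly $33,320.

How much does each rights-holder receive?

Kowalski: $515 · Ferraro: $3,500 · Okafor: $7,340 · Sato: $3,151 · Nwosu: $6,614 · Quinlan: $12,200

Minimums first: Ferraro $3,500; Quinlan $12,200. Balance $17,620.
Balance split over remaining ownership shares 11,938: Kowalski 515.11 → $515; Okafor 7,339.94 → $7,340; Sato 3,151.17 → $3,151; Nwosu 6,613.77 → $6,614.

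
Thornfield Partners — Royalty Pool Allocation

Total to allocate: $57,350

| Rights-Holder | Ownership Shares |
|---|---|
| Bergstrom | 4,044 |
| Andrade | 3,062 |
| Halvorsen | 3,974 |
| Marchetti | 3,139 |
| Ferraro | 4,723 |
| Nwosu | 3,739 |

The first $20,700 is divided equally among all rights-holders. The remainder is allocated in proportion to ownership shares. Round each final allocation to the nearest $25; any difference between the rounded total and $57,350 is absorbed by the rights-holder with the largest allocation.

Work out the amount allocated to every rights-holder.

Bergstrom: $9,975 · Andrade: $8,400 · Halvorsen: $9,875 · Marchetti: $8,525 · Ferraro: $11,075 · Nwosu: $9,500

First tranche $20,700 split equally: $3,450 each.
Remainder $36,650 by ownership shares (total 22,681): Bergstrom 6,534.66 → $6,525; Andrade 4,947.86 → $4,950; Halvorsen 6,421.55 → $6,425; Marchetti 5,072.28 → $5,075; Ferraro 7,631.85 → $7,625; Nwosu 6,041.81 → $6,050.
Totals: Bergstrom $3,450 + $6,525 = $9,975; Andrade $3,450 + $4,950 = $8,400; Halvorsen $3,450 + $6,425 = $9,875; Marchetti $3,450 + $5,075 = $8,525; Ferraro $3,450 + $7,625 = $11,075; Nwosu $3,450 + $6,050 = $9,500.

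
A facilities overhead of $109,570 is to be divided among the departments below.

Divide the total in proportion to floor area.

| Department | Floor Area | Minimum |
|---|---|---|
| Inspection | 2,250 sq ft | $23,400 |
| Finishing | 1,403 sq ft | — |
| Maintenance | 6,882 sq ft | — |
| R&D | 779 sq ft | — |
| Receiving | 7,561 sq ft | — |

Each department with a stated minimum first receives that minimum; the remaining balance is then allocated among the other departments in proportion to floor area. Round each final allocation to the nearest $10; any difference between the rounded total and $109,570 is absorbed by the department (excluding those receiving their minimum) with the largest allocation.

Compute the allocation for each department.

Inspection: $23,400; Finishing: $7,270; Maintenance: $35,670; R&D: $4,040; Receiving: $39,190

Guaranteed amounts: Inspection $23,400. Remaining pool $86,170.
Remaining pool split over remaining floor area 16,625: Finishing 7,271.97 → $7,270; Maintenance 35,670.49 → $35,670; R&D 4,037.68 → $4,040; Receiving 39,189.86 → $39,190.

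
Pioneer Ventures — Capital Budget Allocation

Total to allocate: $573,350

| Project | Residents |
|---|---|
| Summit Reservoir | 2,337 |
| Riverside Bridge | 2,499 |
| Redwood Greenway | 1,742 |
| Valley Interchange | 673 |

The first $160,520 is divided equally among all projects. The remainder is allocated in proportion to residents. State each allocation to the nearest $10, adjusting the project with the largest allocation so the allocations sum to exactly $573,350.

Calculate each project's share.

Summit Reservoir: $173,190 · Riverside Bridge: $182,400 · Redwood Greenway: $139,310 · Valley Interchange: $78,450

First tranche $160,520 split equally: $40,130 each.
Remainder $412,830 by residents (total 7,251): Summit Reservoir 133,055.26 → $133,060; Riverside Bridge 142,278.61 → $142,280; Redwood Greenway 99,179.40 → $99,180; Valley Interchange 38,316.73 → $38,320.
Rounding difference −$10 on remainder applied to Riverside Bridge.
Totals: Summit Reservoir $40,130 + $133,060 = $173,190; Riverside Bridge $40,130 + $142,270 = $182,400; Redwood Greenway $40,130 + $99,180 = $139,310; Valley Interchange $40,130 + $38,320 = $78,450.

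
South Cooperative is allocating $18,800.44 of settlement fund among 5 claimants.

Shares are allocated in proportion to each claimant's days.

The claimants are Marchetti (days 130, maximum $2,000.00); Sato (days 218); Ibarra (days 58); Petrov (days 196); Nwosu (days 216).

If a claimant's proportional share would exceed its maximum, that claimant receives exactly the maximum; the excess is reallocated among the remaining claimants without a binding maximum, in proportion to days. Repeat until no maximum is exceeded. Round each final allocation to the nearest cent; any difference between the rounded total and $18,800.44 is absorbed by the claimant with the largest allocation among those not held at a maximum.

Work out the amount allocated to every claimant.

Total days = 818.
Pro-rata shares before constraints: Marchetti 2,987.84499; Sato 5,010.3862; Ibarra 1,333.0385; Petrov 4,504.7509; Nwosu 4,964.4194.
Held at cap: Marchetti ($2,000.00); residual $16,800.44 reallocated over remaining days 688.
Shares after redistribution: Sato 5,323.3952 → $5,323.40; Ibarra 1,416.3162 → $1,416.32; Petrov 4,786.1719 → $4,786.17; Nwosu 5,274.5567 → $5,274.56.
Rounding difference −$0.01 applied to Sato → $5,323.39.

Marchetti: $2,000.00; Sato: $5,323.39; Ibarra: $1,416.32; Petrov: $4,786.17; Nwosu: $5,274.56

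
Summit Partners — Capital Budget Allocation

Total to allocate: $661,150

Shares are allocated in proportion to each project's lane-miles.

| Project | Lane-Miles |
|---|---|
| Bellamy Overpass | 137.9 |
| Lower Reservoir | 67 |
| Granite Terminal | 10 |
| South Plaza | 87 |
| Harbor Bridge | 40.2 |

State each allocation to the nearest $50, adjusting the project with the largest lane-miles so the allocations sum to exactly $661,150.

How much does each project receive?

Lane-miles total: 137.9 + 67 + 10 + 87 + 40.2 = 342.1.
Unrounded shares: Bellamy Overpass 266,508.58; Lower Reservoir 129,485.68; Granite Terminal 19,326.22; South Plaza 168,138.12; Harbor Bridge 77,691.41.
At nearest $50: Bellamy Overpass $266,500; Lower Reservoir $129,500; Granite Terminal $19,350; South Plaza $168,150; Harbor Bridge $77,700. Sum = $661,200.
Difference $661,150 − $661,200 = −$50 applied to largest lane-miles (Bellamy Overpass): Bellamy Overpass becomes $266,450.

Bellamy Overpass: $266,450 · Lower Reservoir: $129,500 · Granite Terminal: $19,350 · South Plaza: $168,150 · Harbor Bridge: $77,700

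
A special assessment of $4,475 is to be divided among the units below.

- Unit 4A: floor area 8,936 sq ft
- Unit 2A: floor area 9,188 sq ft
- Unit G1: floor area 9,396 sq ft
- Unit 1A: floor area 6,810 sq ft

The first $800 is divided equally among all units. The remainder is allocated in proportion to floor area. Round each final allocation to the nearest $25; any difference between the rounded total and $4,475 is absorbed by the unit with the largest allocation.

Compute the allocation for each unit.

Unit 4A: $1,150 · Unit 2A: $1,175 · Unit G1: $1,225 · Unit 1A: $925

First tranche $800 split equally: $200 each.
Remainder $3,675 by floor area (total 34,330): Unit 4A 956.59 → $950; Unit 2A 983.57 → $975; Unit G1 1,005.83 → $1,000; Unit 1A 729.01 → $725.
Rounding difference +$25 on remainder applied to Unit G1.
Totals: Unit 4A $200 + $950 = $1,150; Unit 2A $200 + $975 = $1,175; Unit G1 $200 + $1,025 = $1,225; Unit 1A $200 + $725 = $925.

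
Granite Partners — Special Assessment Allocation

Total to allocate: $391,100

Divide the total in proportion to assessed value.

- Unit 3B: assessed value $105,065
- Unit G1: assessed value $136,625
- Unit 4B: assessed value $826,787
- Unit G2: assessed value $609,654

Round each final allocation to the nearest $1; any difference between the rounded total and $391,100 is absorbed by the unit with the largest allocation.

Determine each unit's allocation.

Unit 3B: $24,486 | Unit G1: $31,841 | Unit 4B: $192,689 | Unit G2: $142,084

Sum of assessed value: 1,678,131.
Proportional shares: Unit 3B 105,065/1,678,131 × $391,100 = 24,486.12; Unit G1 136,625/1,678,131 × $391,100 = 31,841.40; Unit 4B 826,787/1,678,131 × $391,100 = 192,688.41; Unit G2 609,654/1,678,131 × $391,100 = 142,084.07.
At nearest $1: Unit 3B $24,486; Unit G1 $31,841; Unit 4B $192,688; Unit G2 $142,084. Sum = $391,099.
Difference $391,100 − $391,099 = +$1 applied to largest allocation (Unit 4B): Unit 4B becomes $192,689.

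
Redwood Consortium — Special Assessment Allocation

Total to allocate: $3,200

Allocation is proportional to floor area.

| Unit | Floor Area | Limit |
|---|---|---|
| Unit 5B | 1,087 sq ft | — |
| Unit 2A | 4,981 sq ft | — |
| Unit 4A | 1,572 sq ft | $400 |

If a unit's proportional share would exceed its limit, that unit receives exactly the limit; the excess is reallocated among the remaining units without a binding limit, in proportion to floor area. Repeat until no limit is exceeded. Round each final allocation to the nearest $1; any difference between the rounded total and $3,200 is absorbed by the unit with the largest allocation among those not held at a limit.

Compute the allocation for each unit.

Unit 5B: $502 | Unit 2A: $2,298 | Unit 4A: $400

Floor area total: 7,640.
Unconstrained shares: Unit 5B 455.29; Unit 2A 2,086.28; Unit 4A 658.43.
Cap binds for Unit 4A ($400); balance $2,800 reallocated over remaining floor area 6,068.
Remaining shares: Unit 5B 501.58 → $502; Unit 2A 2,298.42 → $2,298.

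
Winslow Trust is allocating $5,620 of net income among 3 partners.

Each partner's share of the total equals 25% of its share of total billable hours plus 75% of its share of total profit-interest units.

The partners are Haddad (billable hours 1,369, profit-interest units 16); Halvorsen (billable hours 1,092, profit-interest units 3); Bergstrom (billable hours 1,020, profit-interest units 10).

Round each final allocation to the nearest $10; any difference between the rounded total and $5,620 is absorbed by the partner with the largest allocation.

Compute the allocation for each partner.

Haddad: $2,870 · Halvorsen: $880 · Bergstrom: $1,870

Billable hours total 3,481; profit-interest units total 29.
Combined weights (25% billable hours + 75% profit-interest units): Haddad 0.5121; Halvorsen 0.1560; Bergstrom 0.3319.
Unrounded shares: Haddad 2,878.07; Halvorsen 876.79; Bergstrom 1,865.14.
After rounding ($10): Haddad $2,880; Halvorsen $880; Bergstrom $1,870. Sum = $5,630.
Difference $5,620 − $5,630 = −$10 applied to largest allocation (Haddad): Haddad becomes $2,870.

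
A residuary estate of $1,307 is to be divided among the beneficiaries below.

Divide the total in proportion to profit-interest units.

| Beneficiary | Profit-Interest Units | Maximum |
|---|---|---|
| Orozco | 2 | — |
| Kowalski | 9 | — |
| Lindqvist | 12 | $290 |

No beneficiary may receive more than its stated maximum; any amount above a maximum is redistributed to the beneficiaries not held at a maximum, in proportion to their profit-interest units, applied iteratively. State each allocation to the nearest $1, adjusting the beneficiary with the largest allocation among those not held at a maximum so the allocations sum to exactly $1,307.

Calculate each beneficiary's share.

Orozco: $185 | Kowalski: $832 | Lindqvist: $290

Profit-interest units total: 23.
Proportional shares (ignoring caps): Orozco 113.65; Kowalski 511.43; Lindqvist 681.91.
Held at cap: Lindqvist ($290); balance $1,017 reallocated over remaining profit-interest units 11.
Remaining shares: Orozco 184.91 → $185; Kowalski 832.09 → $832.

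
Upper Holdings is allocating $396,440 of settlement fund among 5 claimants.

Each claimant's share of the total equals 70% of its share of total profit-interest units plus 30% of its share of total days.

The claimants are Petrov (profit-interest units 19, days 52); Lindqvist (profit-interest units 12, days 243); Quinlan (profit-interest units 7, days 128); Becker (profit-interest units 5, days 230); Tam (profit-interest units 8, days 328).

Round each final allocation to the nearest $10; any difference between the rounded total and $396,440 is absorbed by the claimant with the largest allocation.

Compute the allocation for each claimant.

Totals — profit-interest units 51, days 981.
Blended shares (70% profit-interest units + 30% days): Petrov 0.2767; Lindqvist 0.2390; Quinlan 0.1352; Becker 0.1390; Tam 0.2101.
Raw shares: Petrov 109,689.58; Lindqvist 94,756.22; Quinlan 53,607.47; Becker 55,090.83; Tam 83,295.90.
After rounding ($10): Petrov $109,690; Lindqvist $94,760; Quinlan $53,610; Becker $55,090; Tam $83,300. Sum = $396,450.
Difference $396,440 − $396,450 = −$10 applied to largest allocation (Petrov): Petrov becomes $109,680.

Petrov: $109,680 | Lindqvist: $94,760 | Quinlan: $53,610 | Becker: $55,090 | Tam: $83,300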